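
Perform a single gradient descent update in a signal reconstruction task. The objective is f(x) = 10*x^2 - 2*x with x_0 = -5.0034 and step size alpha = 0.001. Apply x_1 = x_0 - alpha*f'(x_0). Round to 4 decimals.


We compute the gradient at x_0 and apply the update.
f'(x) = 20*x - 2
f'(-5.0034) = 20*-5.0034 - 2 = -102.068
x_1 = -5.0034 - 0.001*-102.068 = -4.9013


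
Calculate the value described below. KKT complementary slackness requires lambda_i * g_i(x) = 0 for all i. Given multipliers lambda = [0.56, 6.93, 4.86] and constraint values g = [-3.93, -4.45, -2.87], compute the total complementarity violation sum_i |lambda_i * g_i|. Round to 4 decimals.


KKT complementary slackness check:
lambda_1 * g_1 = 0.56 * -3.93 = -2.2008
lambda_2 * g_2 = 6.93 * -4.45 = -30.8385
lambda_3 * g_3 = 4.86 * -2.87 = -13.9482
Total violation = 2.2008 + 30.8385 + 13.9482 = 46.9875


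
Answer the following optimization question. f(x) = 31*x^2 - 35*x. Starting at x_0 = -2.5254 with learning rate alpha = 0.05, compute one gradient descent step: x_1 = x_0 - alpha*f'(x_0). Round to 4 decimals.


We compute the gradient at x_0 and apply the update.
f'(x) = 62*x - 35
f'(-2.5254) = 62*-2.5254 - 35 = -191.5748
x_1 = -2.5254 - 0.05*-191.5748 = 7.0533


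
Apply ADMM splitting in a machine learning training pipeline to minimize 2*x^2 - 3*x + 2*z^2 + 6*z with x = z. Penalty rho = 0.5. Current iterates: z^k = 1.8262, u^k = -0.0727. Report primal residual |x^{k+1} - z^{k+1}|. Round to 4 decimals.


ADMM iteration with rho = 0.5, z^k = 1.8262, u^k = -0.0727
Step 1: x-update.
Minimize 2*x^2 - 3*x + (0.5/2)*(x - 1.8262 - 0.0727)^2
FOC: (2*2 + 0.5)*x = 3 + 0.5*(1.8262 + 0.0727)
x^{k+1} = 0.8777
Step 2: z-update.
Minimize 2*z^2 + 6*z + (0.5/2)*(0.8777 - z - 0.0727)^2
FOC: (2*2 + 0.5)*z = -6 + 0.5*(0.8777 - 0.0727)
z^{k+1} = -1.2439
Step 3: u-update.
u^{k+1} = -0.0727 + 0.8777 + 1.2439 = 2.0488
Step 4: Primal residual = |0.8777 + 1.2439| = 2.1215


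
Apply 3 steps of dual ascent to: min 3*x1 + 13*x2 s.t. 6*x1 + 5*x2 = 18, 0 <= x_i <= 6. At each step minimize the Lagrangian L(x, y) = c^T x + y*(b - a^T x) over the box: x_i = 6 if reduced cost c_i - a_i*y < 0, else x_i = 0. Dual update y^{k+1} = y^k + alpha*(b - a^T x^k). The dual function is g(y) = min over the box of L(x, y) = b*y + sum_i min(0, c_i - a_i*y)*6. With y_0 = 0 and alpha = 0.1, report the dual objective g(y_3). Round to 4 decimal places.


Dual ascent for LP: min 3*x1 + 13*x2, 6*x1 + 5*x2 = 18, 0 <= x_i <= 6
Step 1: y^k = 0.0, reduced costs: (3.0, 13.0)
  x^k = (0.0, 0.0), subgradient = b - a^T x = 18.0
  y^{k+1} = 0.0 + 0.1*18.0 = 1.8
Step 2: y^k = 1.8, reduced costs: (-7.8, 4.0)
  x^k = (6.0, 0.0), subgradient = b - a^T x = -18.0
  y^{k+1} = 1.8 + 0.1*-18.0 = 0.0
Step 3: y^k = 0.0, reduced costs: (3.0, 13.0)
  x^k = (0.0, 0.0), subgradient = b - a^T x = 18.0
  y^{k+1} = 0.0 + 0.1*18.0 = 1.8
Dual objective at y_3 = 1.8: reduced costs (-7.8, 4.0), box minimizer x = (6.0, 0.0)
g(y_3) = b*y + (c1 - a1*y)*x1 + (c2 - a2*y)*x2 = 18*1.8 + (-7.8)*6.0 + 4.0*0.0 = 32.4 - 46.8 + 0.0 = -14.4


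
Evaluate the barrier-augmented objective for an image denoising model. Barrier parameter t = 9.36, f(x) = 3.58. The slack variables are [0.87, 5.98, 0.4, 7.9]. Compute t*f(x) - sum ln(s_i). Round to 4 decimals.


Step 1: Compute log-barrier.
ln values: [-0.1393, 1.7884, -0.9163, 2.0669]
phi = -(-0.1393 + 1.7884 - 0.9163 + 2.0669) = -2.7997
Step 2: Compute augmented objective.
t*f(x) = 9.36*3.58 = 33.5088
Total = 33.5088 - 2.7997 = 30.7091


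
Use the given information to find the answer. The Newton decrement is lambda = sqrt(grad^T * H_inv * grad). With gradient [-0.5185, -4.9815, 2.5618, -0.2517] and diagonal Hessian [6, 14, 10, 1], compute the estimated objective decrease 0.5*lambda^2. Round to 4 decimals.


Step 1: H is diagonal, so H^(-1) * g = [-0.0864, -0.3558, 0.2562, -0.2517].
Step 2: g^T H^(-1) g = sum_i g_i^2 / H_ii
  = (-0.5185)^2/6 + (-4.9815)^2/14 + (2.5618)^2/10 + (-0.2517)^2/1
  = 0.0448 + 1.7725 + 0.6563 + 0.0634 = 2.537
Step 3: Objective decrease = 0.5 * g^T H^(-1) g = 1.2685


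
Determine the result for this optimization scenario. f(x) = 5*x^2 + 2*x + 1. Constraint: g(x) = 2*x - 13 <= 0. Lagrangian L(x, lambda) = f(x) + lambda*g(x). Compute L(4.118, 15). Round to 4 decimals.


Step 1: Evaluate f(x).
f(4.118) = 5*4.118^2 + 2*4.118 + 1 = 94.0256
Step 2: Evaluate g(x).
g(4.118) = 2*4.118 - 13 = -4.764
Step 3: Compute Lagrangian.
L = 94.0256 + 15*-4.764 = 22.5656


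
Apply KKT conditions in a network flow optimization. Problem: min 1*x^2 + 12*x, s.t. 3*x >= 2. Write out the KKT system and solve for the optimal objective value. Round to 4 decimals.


Step 1: Try lambda = 0 (constraint inactive).
x_unc = -12/(2*1) = -6.0
Check: 3*-6.0 = -18.0 < 2 -- violated!
Step 2: Constraint must be active: 3*x = 2
x* = 2/3 = 0.6667 (rounded; the exact value 2/3 is used below)
lambda = (2*1*(2/3) + 12)/3 = 4.4444
Step 3: Compute optimal value.
f(x*) = 1*(2/3)^2 + 12*(2/3) = 8.4444


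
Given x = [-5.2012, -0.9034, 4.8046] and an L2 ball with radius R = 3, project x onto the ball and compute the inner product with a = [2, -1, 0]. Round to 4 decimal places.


Step 1: Compute ||x|| (intermediates to 6 decimals).
||x|| = sqrt((-5.2012)^2 + (-0.9034)^2 + 4.8046^2) = 7.138123
Step 2: Project.
Since ||x|| > R, scale = R/||x|| = 3/7.138123 = 0.420279, proj(x) = scale * x
proj(x) = [-2.185955, -0.37968, 2.019272]
Step 3: Dot product.
a^T * proj(x) = 2*(-2.185955) - 1*(-0.37968) + 0*2.019272 = -3.9922


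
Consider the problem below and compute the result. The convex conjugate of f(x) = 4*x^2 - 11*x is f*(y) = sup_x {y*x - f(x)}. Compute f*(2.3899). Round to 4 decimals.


f*(y) = sup_x {y*x - a*x^2 - b*x} = sup_x {(y-b)*x - a*x^2}
FOC: (y - b) - 2a*x = 0 => x* = (y - b)/(2a)
x* = (2.3899 + 11)/(2*4) = 1.6737
f*(2.3899) = (y-b)^2/(4a) = (2.3899 + 11)^2/(4*4)
= 179.2894/16 = 11.2056


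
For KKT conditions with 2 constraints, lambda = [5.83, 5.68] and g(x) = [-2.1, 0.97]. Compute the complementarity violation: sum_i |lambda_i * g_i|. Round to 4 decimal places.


KKT complementary slackness check:
lambda_1 * g_1 = 5.83 * -2.1 = -12.243
lambda_2 * g_2 = 5.68 * 0.97 = 5.5096
Total violation = 12.243 + 5.5096 = 17.7526


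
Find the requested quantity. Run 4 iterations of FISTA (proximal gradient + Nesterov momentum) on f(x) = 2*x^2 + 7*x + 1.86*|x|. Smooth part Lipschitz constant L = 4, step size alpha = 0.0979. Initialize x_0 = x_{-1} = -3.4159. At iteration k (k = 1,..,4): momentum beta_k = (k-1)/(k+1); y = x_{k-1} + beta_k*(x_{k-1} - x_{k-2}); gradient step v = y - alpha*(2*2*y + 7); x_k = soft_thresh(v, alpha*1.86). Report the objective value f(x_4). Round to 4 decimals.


FISTA on f(x) = 2*x^2 + 7*x + 1.86*|x|
L = 4, alpha = 0.0979
Iteration 1: beta = 0.0, y = -3.4159 + 0.0*(-3.4159 + 3.4159) = -3.4159
  grad(y) = -6.6636, v = y - alpha*grad = -2.7635
  prox(v) = soft_thresh(-2.7635, 0.1821) = -2.5814
Iteration 2: beta = 0.3333, y = -2.5814 + 0.3333*(-2.5814 + 3.4159) = -2.3033
  grad(y) = -2.2131, v = y - alpha*grad = -2.0866
  prox(v) = soft_thresh(-2.0866, 0.1821) = -1.9045
Iteration 3: beta = 0.5, y = -1.9045 + 0.5*(-1.9045 + 2.5814) = -1.5661
  grad(y) = 0.7357, v = y - alpha*grad = -1.6381
  prox(v) = soft_thresh(-1.6381, 0.1821) = -1.456
Iteration 4: beta = 0.6, y = -1.456 + 0.6*(-1.456 + 1.9045) = -1.1869
  grad(y) = 2.2524, v = y - alpha*grad = -1.4074
  prox(v) = soft_thresh(-1.4074, 0.1821) = -1.2253
f(x_4) = 2*(-1.2253)^2 + 7*(-1.2253) + 1.86*|-1.2253| = -3.2953


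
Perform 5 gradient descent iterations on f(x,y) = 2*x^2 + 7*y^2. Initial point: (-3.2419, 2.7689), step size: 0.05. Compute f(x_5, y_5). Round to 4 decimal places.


Gradient descent on f(x,y) = 2*x^2 + 7*y^2.
Starting point: (-3.2419, 2.7689), alpha = 0.05
Step 1: grad_x = 2*2*-3.2419 = -12.9676, grad_y = 2*7*2.7689 = 38.7646
  x_1 = -3.2419 - 0.05*-12.9676 = -2.5935
  y_1 = 2.7689 - 0.05*38.7646 = 0.8307
Step 2: grad_x = 2*2*-2.5935 = -10.3741, grad_y = 2*7*0.8307 = 11.6294
  x_2 = -2.5935 - 0.05*-10.3741 = -2.0748
  y_2 = 0.8307 - 0.05*11.6294 = 0.2492
Step 3: grad_x = 2*2*-2.0748 = -8.2993, grad_y = 2*7*0.2492 = 3.4888
  x_3 = -2.0748 - 0.05*-8.2993 = -1.6599
  y_3 = 0.2492 - 0.05*3.4888 = 0.0748
Step 4: grad_x = 2*2*-1.6599 = -6.6394, grad_y = 2*7*0.0748 = 1.0466
  x_4 = -1.6599 - 0.05*-6.6394 = -1.3279
  y_4 = 0.0748 - 0.05*1.0466 = 0.0224
Step 5: grad_x = 2*2*-1.3279 = -5.3115, grad_y = 2*7*0.0224 = 0.314
  x_5 = -1.3279 - 0.05*-5.3115 = -1.0623
  y_5 = 0.0224 - 0.05*0.314 = 0.0067
f(-1.0623, 0.0067) = 2*(-1.0623)^2 + 7*0.0067^2 = 2.2573


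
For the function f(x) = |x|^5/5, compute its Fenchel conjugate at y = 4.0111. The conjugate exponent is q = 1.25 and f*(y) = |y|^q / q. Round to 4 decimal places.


The conjugate exponent q satisfies 1/p + 1/q = 1.
p = 5, so q = 5/(5 - 1) = 1.25
|y|^q = 4.0111^1.25 = 5.6765
f*(4.0111) = 5.6765 / 1.25 = 4.5412


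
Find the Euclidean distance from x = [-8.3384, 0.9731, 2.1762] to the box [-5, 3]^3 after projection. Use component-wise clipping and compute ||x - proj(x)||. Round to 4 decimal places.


Project each component onto [-5, 3].
clip(-8.3384) = -5.0, clip(0.9731) = 0.9731, clip(2.1762) = 2.1762
Projection = [-5.0, 0.9731, 2.1762]
Squared diffs: [11.1449, 0.0, 0.0]
Distance = sqrt(11.1449) = 3.3384


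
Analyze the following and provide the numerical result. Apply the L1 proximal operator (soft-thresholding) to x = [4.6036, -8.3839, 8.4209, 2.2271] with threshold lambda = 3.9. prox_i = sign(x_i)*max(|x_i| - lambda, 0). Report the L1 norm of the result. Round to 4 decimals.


Soft-thresholding with lambda = 3.9:
prox(4.6036) = sign(4.6036)*max(|4.6036| - 3.9, 0) = 0.7036
prox(-8.3839) = sign(-8.3839)*max(|-8.3839| - 3.9, 0) = -4.4839
prox(8.4209) = sign(8.4209)*max(|8.4209| - 3.9, 0) = 4.5209
prox(2.2271) = sign(2.2271)*max(|2.2271| - 3.9, 0) = 0.0
prox(x) = [0.7036, -4.4839, 4.5209, 0.0]
||prox(x)||_1 = 0.7036 + 4.4839 + 4.5209 + 0.0 = 9.7084


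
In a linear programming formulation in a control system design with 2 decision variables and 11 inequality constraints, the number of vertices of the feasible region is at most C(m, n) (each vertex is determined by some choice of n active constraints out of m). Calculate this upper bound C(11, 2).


Each vertex corresponds to some choice of n active constraints out of m, so the number of vertices is at most C(m, n) = m! / (n!(m-n)!).
m = 11, n = 2
Numerator: 11 * 10
Denominator: 2! = 2
C(11, 2) = 55


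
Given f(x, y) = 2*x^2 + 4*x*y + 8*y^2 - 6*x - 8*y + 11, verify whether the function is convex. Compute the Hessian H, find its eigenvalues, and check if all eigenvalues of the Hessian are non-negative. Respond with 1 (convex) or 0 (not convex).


The Hessian of f(x,y) = 2*x^2 + 4*x*y + 8*y^2 - 6*x - 8*y + 11 is:
H = [[4, 4], [4, 16]]
Trace = 4 + 16 = 20
Determinant = 4*16 - (4)^2 = 48
Discriminant = (20)^2 - 4*48 = 208.0
Eigenvalues: lambda_1 = 2.7889, lambda_2 = 17.2111
The function is convex.

1


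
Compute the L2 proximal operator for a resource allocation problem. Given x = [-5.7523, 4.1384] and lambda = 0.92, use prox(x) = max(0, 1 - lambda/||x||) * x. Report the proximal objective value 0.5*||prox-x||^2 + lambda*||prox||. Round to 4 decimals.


Step 1: Compute ||x||.
||x|| = 7.0863
Step 2: Compute scaling factor.
scale = max(0, 1 - 0.92/7.0863) = 0.8702
Step 3: prox(x) = [-5.0055, 3.6011]
||prox(x)|| = 6.1663
Step 4: Proximal objective.
0.5*||prox-x||^2 = 0.4232
lambda*||prox|| = 5.673
Total = 6.0962


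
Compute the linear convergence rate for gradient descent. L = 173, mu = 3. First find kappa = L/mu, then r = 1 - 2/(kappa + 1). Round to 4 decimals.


Step 1: Compute the condition number.
kappa = L/mu = 173/3 = 57.6667
Step 2: Compute the convergence rate.
r = 1 - 2/(kappa + 1) = 1 - 2*mu/(L + mu) = (L - mu)/(L + mu) = 170/176 = 0.9659


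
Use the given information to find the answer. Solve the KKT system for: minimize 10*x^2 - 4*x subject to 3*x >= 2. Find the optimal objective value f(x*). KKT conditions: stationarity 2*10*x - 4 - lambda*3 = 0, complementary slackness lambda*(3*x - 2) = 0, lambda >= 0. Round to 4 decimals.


Step 1: Try lambda = 0 (constraint inactive).
x_unc = 4/(2*10) = 0.2
Check: 3*0.2 = 0.6 < 2 -- violated!
Step 2: Constraint must be active: 3*x = 2
x* = 2/3 = 0.6667 (rounded; the exact value 2/3 is used below)
lambda = (2*10*(2/3) - 4)/3 = 3.1111
Step 3: Compute optimal value.
f(x*) = 10*(2/3)^2 - 4*(2/3) = 1.7778


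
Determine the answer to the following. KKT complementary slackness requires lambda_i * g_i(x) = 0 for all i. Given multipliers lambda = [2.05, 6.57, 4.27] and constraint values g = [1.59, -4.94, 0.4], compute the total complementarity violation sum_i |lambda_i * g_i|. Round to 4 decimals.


KKT complementary slackness check:
lambda_1 * g_1 = 2.05 * 1.59 = 3.2595
lambda_2 * g_2 = 6.57 * -4.94 = -32.4558
lambda_3 * g_3 = 4.27 * 0.4 = 1.708
Total violation = 3.2595 + 32.4558 + 1.708 = 37.4233


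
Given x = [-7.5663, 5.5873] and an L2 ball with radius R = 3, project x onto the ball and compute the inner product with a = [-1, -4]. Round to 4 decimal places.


Step 1: Compute ||x|| (intermediates to 6 decimals).
||x|| = sqrt((-7.5663)^2 + 5.5873^2) = 9.40568
Step 2: Project.
Since ||x|| > R, scale = R/||x|| = 3/9.40568 = 0.318956, proj(x) = scale * x
proj(x) = [-2.413317, 1.782103]
Step 3: Dot product.
a^T * proj(x) = -1*(-2.413317) - 4*1.782103 = -4.7151


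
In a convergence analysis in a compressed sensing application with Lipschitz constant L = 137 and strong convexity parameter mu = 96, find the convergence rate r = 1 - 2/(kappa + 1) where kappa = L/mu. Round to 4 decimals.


Step 1: Compute the condition number.
kappa = L/mu = 137/96 = 1.4271
Step 2: Compute the convergence rate.
r = 1 - 2/(kappa + 1) = 1 - 2*mu/(L + mu) = (L - mu)/(L + mu) = 41/233 = 0.176


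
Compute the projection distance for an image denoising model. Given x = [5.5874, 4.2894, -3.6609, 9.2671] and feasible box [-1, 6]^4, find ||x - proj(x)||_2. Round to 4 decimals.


Project each component onto [-1, 6].
clip(5.5874) = 5.5874, clip(4.2894) = 4.2894, clip(-3.6609) = -1.0, clip(9.2671) = 6.0
Projection = [5.5874, 4.2894, -1.0, 6.0]
Squared diffs: [0.0, 0.0, 7.0804, 10.6739]
Distance = sqrt(17.7543) = 4.2136


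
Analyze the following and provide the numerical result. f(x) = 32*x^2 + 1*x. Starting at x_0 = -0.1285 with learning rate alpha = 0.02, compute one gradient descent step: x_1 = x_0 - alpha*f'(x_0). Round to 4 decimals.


We compute the gradient at x_0 and apply the update.
f'(x) = 64*x + 1
f'(-0.1285) = 64*-0.1285 + 1 = -7.224
x_1 = -0.1285 - 0.02*-7.224 = 0.016


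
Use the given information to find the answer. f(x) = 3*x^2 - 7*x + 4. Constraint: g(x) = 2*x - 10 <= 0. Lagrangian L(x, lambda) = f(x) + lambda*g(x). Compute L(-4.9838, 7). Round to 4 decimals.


Step 1: Evaluate f(x).
f(-4.9838) = 3*(-4.9838)^2 - 7*(-4.9838) + 4 = 113.4014
Step 2: Evaluate g(x).
g(-4.9838) = 2*-4.9838 - 10 = -19.9676
Step 3: Compute Lagrangian.
L = 113.4014 + 7*-19.9676 = -26.3718


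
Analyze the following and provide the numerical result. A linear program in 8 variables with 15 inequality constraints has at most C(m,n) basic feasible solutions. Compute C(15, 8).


Each vertex corresponds to some choice of n active constraints out of m, so the number of vertices is at most C(m, n) = m! / (n!(m-n)!).
m = 15, n = 8
Numerator: 15 * 14 * 13 * 12 * 11 * 10 * 9 * 8
Denominator: 8! = 40320
C(15, 8) = 6435


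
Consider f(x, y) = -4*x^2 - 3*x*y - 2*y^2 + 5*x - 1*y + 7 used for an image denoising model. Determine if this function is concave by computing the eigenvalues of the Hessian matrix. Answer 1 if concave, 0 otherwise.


The Hessian of f(x,y) = -4*x^2 - 3*x*y - 2*y^2 + 5*x - 1*y + 7 is:
H = [[-8, -3], [-3, -4]]
Trace = -8 - 4 = -12
Determinant = -8*-4 - (-3)^2 = 23
Discriminant = (-12)^2 - 4*23 = 52.0
Eigenvalues: lambda_1 = -9.6056, lambda_2 = -2.3944
The function is concave.

1


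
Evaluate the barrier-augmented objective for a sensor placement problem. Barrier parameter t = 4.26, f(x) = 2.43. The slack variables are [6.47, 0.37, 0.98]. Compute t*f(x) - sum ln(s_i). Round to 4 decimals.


Step 1: Compute log-barrier.
ln values: [1.8672, -0.9943, -0.0202]
phi = -(1.8672 - 0.9943 - 0.0202) = -0.8527
Step 2: Compute augmented objective.
t*f(x) = 4.26*2.43 = 10.3518
Total = 10.3518 - 0.8527 = 9.4991


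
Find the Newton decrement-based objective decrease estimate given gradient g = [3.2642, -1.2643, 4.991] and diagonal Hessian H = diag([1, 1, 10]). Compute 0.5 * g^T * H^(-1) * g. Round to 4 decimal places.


Step 1: H is diagonal, so H^(-1) * g = [3.2642, -1.2643, 0.4991].
Step 2: g^T H^(-1) g = sum_i g_i^2 / H_ii
  = (3.2642)^2/1 + (-1.2643)^2/1 + (4.991)^2/10
  = 10.655 + 1.5985 + 2.491 = 14.7445
Step 3: Objective decrease = 0.5 * g^T H^(-1) g = 7.3722


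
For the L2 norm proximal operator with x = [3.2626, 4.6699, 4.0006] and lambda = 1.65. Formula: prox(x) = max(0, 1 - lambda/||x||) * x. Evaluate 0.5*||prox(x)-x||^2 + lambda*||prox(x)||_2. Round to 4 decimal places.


Step 1: Compute ||x||.
||x|| = 6.9611
Step 2: Compute scaling factor.
scale = max(0, 1 - 1.65/6.9611) = 0.763
Step 3: prox(x) = [2.4893, 3.563, 3.0523]
||prox(x)|| = 5.3111
Step 4: Proximal objective.
0.5*||prox-x||^2 = 1.3613
lambda*||prox|| = 8.7633
Total = 10.1246


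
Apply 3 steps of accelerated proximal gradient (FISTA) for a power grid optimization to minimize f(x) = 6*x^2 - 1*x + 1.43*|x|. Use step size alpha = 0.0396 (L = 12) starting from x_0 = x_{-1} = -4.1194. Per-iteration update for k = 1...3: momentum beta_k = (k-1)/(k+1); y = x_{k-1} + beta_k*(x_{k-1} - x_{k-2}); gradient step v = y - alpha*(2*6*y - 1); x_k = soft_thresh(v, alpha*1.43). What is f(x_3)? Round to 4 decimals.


FISTA on f(x) = 6*x^2 - 1*x + 1.43*|x|
L = 12, alpha = 0.0396
Iteration 1: beta = 0.0, y = -4.1194 + 0.0*(-4.1194 + 4.1194) = -4.1194
  grad(y) = -50.4328, v = y - alpha*grad = -2.1223
  prox(v) = soft_thresh(-2.1223, 0.0566) = -2.0656
Iteration 2: beta = 0.3333, y = -2.0656 + 0.3333*(-2.0656 + 4.1194) = -1.381
  grad(y) = -17.5725, v = y - alpha*grad = -0.6852
  prox(v) = soft_thresh(-0.6852, 0.0566) = -0.6285
Iteration 3: beta = 0.5, y = -0.6285 + 0.5*(-0.6285 + 2.0656) = 0.09
  grad(y) = 0.08, v = y - alpha*grad = 0.0868
  prox(v) = soft_thresh(0.0868, 0.0566) = 0.0302
f(x_3) = 6*0.0302^2 - 1*0.0302 + 1.43*|0.0302| = 0.0185


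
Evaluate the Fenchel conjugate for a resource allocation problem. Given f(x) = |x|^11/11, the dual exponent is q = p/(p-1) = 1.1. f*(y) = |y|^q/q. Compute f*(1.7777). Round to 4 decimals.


The conjugate exponent q satisfies 1/p + 1/q = 1.
p = 11, so q = 11/(11 - 1) = 1.1
|y|^q = 1.7777^1.1 = 1.883
f*(1.7777) = 1.883 / 1.1 = 1.7118


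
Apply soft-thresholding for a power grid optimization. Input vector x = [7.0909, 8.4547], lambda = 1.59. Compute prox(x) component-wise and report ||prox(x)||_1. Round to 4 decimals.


Soft-thresholding with lambda = 1.59:
prox(7.0909) = sign(7.0909)*max(|7.0909| - 1.59, 0) = 5.5009
prox(8.4547) = sign(8.4547)*max(|8.4547| - 1.59, 0) = 6.8647
prox(x) = [5.5009, 6.8647]
||prox(x)||_1 = 5.5009 + 6.8647 = 12.3656


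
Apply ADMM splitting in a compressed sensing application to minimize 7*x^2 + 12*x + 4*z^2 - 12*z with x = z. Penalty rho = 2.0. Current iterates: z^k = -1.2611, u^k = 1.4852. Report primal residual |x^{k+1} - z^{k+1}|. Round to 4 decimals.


ADMM iteration with rho = 2.0, z^k = -1.2611, u^k = 1.4852
Step 1: x-update.
Minimize 7*x^2 + 12*x + (2.0/2)*(x + 1.2611 + 1.4852)^2
FOC: (2*7 + 2.0)*x = -12 + 2.0*(-1.2611 - 1.4852)
x^{k+1} = -1.0933
Step 2: z-update.
Minimize 4*z^2 - 12*z + (2.0/2)*(-1.0933 - z + 1.4852)^2
FOC: (2*4 + 2.0)*z = 12 + 2.0*(-1.0933 + 1.4852)
z^{k+1} = 1.2784
Step 3: u-update.
u^{k+1} = 1.4852 - 1.0933 - 1.2784 = -0.8865
Step 4: Primal residual = |-1.0933 - 1.2784| = 2.3717


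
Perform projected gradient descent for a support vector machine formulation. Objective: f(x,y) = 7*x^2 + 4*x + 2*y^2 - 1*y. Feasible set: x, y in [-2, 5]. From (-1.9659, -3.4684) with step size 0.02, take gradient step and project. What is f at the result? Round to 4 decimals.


Step 1: Compute gradient at (-1.9659, -3.4684).
grad_x = 2*7*-1.9659 + 4 = -23.5226
grad_y = 2*2*-3.4684 - 1 = -14.8736
Step 2: Gradient step.
x_raw = -1.9659 - 0.02*-23.5226 = -1.4954
y_raw = -3.4684 - 0.02*-14.8736 = -3.1709
Step 3: Project onto [-2, 5].
x_proj = clip(-1.4954) = -1.4954
y_proj = clip(-3.1709) = -2.0
Step 4: Evaluate f.
f(-1.4954, -2.0) = 19.6728


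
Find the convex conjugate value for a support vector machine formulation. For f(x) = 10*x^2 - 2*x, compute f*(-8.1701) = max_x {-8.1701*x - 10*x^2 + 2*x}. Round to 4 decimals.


f*(y) = sup_x {y*x - a*x^2 - b*x} = sup_x {(y-b)*x - a*x^2}
FOC: (y - b) - 2a*x = 0 => x* = (y - b)/(2a)
x* = (-8.1701 + 2)/(2*10) = -0.3085
f*(-8.1701) = (y-b)^2/(4a) = (-8.1701 + 2)^2/(4*10)
= 38.0701/40 = 0.9518


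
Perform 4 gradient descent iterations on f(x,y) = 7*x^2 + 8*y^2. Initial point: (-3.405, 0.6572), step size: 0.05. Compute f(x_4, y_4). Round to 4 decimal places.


Gradient descent on f(x,y) = 7*x^2 + 8*y^2.
Starting point: (-3.405, 0.6572), alpha = 0.05
Step 1: grad_x = 2*7*-3.405 = -47.67, grad_y = 2*8*0.6572 = 10.5152
  x_1 = -3.405 - 0.05*-47.67 = -1.0215
  y_1 = 0.6572 - 0.05*10.5152 = 0.1314
Step 2: grad_x = 2*7*-1.0215 = -14.301, grad_y = 2*8*0.1314 = 2.103
  x_2 = -1.0215 - 0.05*-14.301 = -0.3065
  y_2 = 0.1314 - 0.05*2.103 = 0.0263
Step 3: grad_x = 2*7*-0.3065 = -4.2903, grad_y = 2*8*0.0263 = 0.4206
  x_3 = -0.3065 - 0.05*-4.2903 = -0.0919
  y_3 = 0.0263 - 0.05*0.4206 = 0.0053
Step 4: grad_x = 2*7*-0.0919 = -1.2871, grad_y = 2*8*0.0053 = 0.0841
  x_4 = -0.0919 - 0.05*-1.2871 = -0.0276
  y_4 = 0.0053 - 0.05*0.0841 = 0.0011
f(-0.0276, 0.0011) = 7*(-0.0276)^2 + 8*0.0011^2 = 0.0053


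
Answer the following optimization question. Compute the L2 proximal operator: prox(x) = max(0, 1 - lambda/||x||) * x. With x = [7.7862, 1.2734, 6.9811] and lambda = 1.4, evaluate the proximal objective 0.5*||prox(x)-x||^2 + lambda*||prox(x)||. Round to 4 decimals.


Step 1: Compute ||x||.
||x|| = 10.5348
Step 2: Compute scaling factor.
scale = max(0, 1 - 1.4/10.5348) = 0.8671
Step 3: prox(x) = [6.7515, 1.1042, 6.0534]
||prox(x)|| = 9.1348
Step 4: Proximal objective.
0.5*||prox-x||^2 = 0.98
lambda*||prox|| = 12.7887
Total = 13.7687


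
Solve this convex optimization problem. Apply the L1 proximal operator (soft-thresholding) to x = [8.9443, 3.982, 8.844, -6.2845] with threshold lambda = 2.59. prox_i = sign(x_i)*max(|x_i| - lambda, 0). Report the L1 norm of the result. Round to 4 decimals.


Soft-thresholding with lambda = 2.59:
prox(8.9443) = sign(8.9443)*max(|8.9443| - 2.59, 0) = 6.3543
prox(3.982) = sign(3.982)*max(|3.982| - 2.59, 0) = 1.392
prox(8.844) = sign(8.844)*max(|8.844| - 2.59, 0) = 6.254
prox(-6.2845) = sign(-6.2845)*max(|-6.2845| - 2.59, 0) = -3.6945
prox(x) = [6.3543, 1.392, 6.254, -3.6945]
||prox(x)||_1 = 6.3543 + 1.392 + 6.254 + 3.6945 = 17.6948


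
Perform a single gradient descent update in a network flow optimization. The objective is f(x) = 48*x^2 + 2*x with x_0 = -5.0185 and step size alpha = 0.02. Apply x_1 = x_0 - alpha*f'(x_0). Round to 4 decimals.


We compute the gradient at x_0 and apply the update.
f'(x) = 96*x + 2
f'(-5.0185) = 96*-5.0185 + 2 = -479.776
x_1 = -5.0185 - 0.02*-479.776 = 4.577


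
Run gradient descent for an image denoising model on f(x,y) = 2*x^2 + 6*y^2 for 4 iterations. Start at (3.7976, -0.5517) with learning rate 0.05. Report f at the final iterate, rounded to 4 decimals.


Gradient descent on f(x,y) = 2*x^2 + 6*y^2.
Starting point: (3.7976, -0.5517), alpha = 0.05
Step 1: grad_x = 2*2*3.7976 = 15.1904, grad_y = 2*6*-0.5517 = -6.6204
  x_1 = 3.7976 - 0.05*15.1904 = 3.0381
  y_1 = -0.5517 - 0.05*-6.6204 = -0.2207
Step 2: grad_x = 2*2*3.0381 = 12.1523, grad_y = 2*6*-0.2207 = -2.6482
  x_2 = 3.0381 - 0.05*12.1523 = 2.4305
  y_2 = -0.2207 - 0.05*-2.6482 = -0.0883
Step 3: grad_x = 2*2*2.4305 = 9.7219, grad_y = 2*6*-0.0883 = -1.0593
  x_3 = 2.4305 - 0.05*9.7219 = 1.9444
  y_3 = -0.0883 - 0.05*-1.0593 = -0.0353
Step 4: grad_x = 2*2*1.9444 = 7.7775, grad_y = 2*6*-0.0353 = -0.4237
  x_4 = 1.9444 - 0.05*7.7775 = 1.5555
  y_4 = -0.0353 - 0.05*-0.4237 = -0.0141
f(1.5555, -0.0141) = 2*1.5555^2 + 6*(-0.0141)^2 = 4.8403


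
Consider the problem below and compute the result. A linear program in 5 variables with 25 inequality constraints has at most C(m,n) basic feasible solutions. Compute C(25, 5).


Each vertex corresponds to some choice of n active constraints out of m, so the number of vertices is at most C(m, n) = m! / (n!(m-n)!).
m = 25, n = 5
Numerator: 25 * 24 * 23 * 22 * 21
Denominator: 5! = 120
C(25, 5) = 53130


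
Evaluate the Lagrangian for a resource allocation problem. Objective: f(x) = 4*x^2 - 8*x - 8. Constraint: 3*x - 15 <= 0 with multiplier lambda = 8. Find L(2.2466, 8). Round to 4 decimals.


Step 1: Evaluate f(x).
f(2.2466) = 4*2.2466^2 - 8*2.2466 - 8 = -5.784
Step 2: Evaluate g(x).
g(2.2466) = 3*2.2466 - 15 = -8.2602
Step 3: Compute Lagrangian.
L = -5.784 + 8*-8.2602 = -71.8656


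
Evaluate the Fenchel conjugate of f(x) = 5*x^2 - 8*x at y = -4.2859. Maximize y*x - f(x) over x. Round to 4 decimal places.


f*(y) = sup_x {y*x - a*x^2 - b*x} = sup_x {(y-b)*x - a*x^2}
FOC: (y - b) - 2a*x = 0 => x* = (y - b)/(2a)
x* = (-4.2859 + 8)/(2*5) = 0.3714
f*(-4.2859) = (y-b)^2/(4a) = (-4.2859 + 8)^2/(4*5)
= 13.7945/20 = 0.6897


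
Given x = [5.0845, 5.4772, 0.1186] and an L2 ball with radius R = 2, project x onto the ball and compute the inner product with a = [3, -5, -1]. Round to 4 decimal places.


Step 1: Compute ||x|| (intermediates to 6 decimals).
||x|| = sqrt(5.0845^2 + 5.4772^2 + 0.1186^2) = 7.474351
Step 2: Project.
Since ||x|| > R, scale = R/||x|| = 2/7.474351 = 0.267582, proj(x) = scale * x
proj(x) = [1.360521, 1.4656, 0.031735]
Step 3: Dot product.
a^T * proj(x) = 3*1.360521 - 5*1.4656 - 1*0.031735 = -3.2782


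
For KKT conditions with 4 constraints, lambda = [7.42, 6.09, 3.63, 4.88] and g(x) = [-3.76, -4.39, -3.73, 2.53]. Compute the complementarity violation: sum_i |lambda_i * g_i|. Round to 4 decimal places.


KKT complementary slackness check:
lambda_1 * g_1 = 7.42 * -3.76 = -27.8992
lambda_2 * g_2 = 6.09 * -4.39 = -26.7351
lambda_3 * g_3 = 3.63 * -3.73 = -13.5399
lambda_4 * g_4 = 4.88 * 2.53 = 12.3464
Total violation = 27.8992 + 26.7351 + 13.5399 + 12.3464 = 80.5206


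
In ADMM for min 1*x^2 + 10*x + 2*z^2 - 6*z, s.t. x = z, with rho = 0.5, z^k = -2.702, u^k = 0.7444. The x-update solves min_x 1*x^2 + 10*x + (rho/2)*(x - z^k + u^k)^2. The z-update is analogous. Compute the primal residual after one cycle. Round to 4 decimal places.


ADMM iteration with rho = 0.5, z^k = -2.702, u^k = 0.7444
Step 1: x-update.
Minimize 1*x^2 + 10*x + (0.5/2)*(x + 2.702 + 0.7444)^2
FOC: (2*1 + 0.5)*x = -10 + 0.5*(-2.702 - 0.7444)
x^{k+1} = -4.6893
Step 2: z-update.
Minimize 2*z^2 - 6*z + (0.5/2)*(-4.6893 - z + 0.7444)^2
FOC: (2*2 + 0.5)*z = 6 + 0.5*(-4.6893 + 0.7444)
z^{k+1} = 0.895
Step 3: u-update.
u^{k+1} = 0.7444 - 4.6893 - 0.895 = -4.8399
Step 4: Primal residual = |-4.6893 - 0.895| = 5.5843


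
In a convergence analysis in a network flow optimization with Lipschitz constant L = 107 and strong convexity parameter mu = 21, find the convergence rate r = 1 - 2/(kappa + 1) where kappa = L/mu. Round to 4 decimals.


Step 1: Compute the condition number.
kappa = L/mu = 107/21 = 5.0952
Step 2: Compute the convergence rate.
r = 1 - 2/(kappa + 1) = 1 - 2*mu/(L + mu) = (L - mu)/(L + mu) = 86/128 = 0.6719


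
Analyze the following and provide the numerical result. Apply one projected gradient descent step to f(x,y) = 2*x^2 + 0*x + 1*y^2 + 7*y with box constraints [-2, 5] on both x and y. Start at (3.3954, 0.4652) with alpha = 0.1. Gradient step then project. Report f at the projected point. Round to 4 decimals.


Step 1: Compute gradient at (3.3954, 0.4652).
grad_x = 2*2*3.3954 + 0 = 13.5816
grad_y = 2*1*0.4652 + 7 = 7.9304
Step 2: Gradient step.
x_raw = 3.3954 - 0.1*13.5816 = 2.0372
y_raw = 0.4652 - 0.1*7.9304 = -0.3278
Step 3: Project onto [-2, 5].
x_proj = clip(2.0372) = 2.0372
y_proj = clip(-0.3278) = -0.3278
Step 4: Evaluate f.
f(2.0372, -0.3278) = 6.1133


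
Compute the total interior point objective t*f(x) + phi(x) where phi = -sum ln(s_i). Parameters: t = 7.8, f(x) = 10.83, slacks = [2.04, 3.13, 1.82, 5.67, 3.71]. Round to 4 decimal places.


Step 1: Compute log-barrier.
ln values: [0.7129, 1.141, 0.5988, 1.7352, 1.311]
phi = -(0.7129 + 1.141 + 0.5988 + 1.7352 + 1.311) = -5.499
Step 2: Compute augmented objective.
t*f(x) = 7.8*10.83 = 84.474
Total = 84.474 - 5.499 = 78.975


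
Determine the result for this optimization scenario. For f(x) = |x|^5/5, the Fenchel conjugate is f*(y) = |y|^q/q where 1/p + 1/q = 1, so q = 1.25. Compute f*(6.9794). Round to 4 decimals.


The conjugate exponent q satisfies 1/p + 1/q = 1.
p = 5, so q = 5/(5 - 1) = 1.25
|y|^q = 6.9794^1.25 = 11.3442
f*(6.9794) = 11.3442 / 1.25 = 9.0753


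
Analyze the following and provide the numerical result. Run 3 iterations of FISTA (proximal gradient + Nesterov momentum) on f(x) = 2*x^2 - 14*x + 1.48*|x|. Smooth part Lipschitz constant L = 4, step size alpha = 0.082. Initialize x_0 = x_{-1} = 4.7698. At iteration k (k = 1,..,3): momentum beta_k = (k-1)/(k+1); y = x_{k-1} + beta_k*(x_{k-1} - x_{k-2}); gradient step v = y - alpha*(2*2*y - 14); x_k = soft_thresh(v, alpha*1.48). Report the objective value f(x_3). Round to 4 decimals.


FISTA on f(x) = 2*x^2 - 14*x + 1.48*|x|
L = 4, alpha = 0.082
Iteration 1: beta = 0.0, y = 4.7698 + 0.0*(4.7698 - 4.7698) = 4.7698
  grad(y) = 5.0792, v = y - alpha*grad = 4.3533
  prox(v) = soft_thresh(4.3533, 0.1214) = 4.2319
Iteration 2: beta = 0.3333, y = 4.2319 + 0.3333*(4.2319 - 4.7698) = 4.0527
  grad(y) = 2.2106, v = y - alpha*grad = 3.8714
  prox(v) = soft_thresh(3.8714, 0.1214) = 3.75
Iteration 3: beta = 0.5, y = 3.75 + 0.5*(3.75 - 4.2319) = 3.5091
  grad(y) = 0.0363, v = y - alpha*grad = 3.5061
  prox(v) = soft_thresh(3.5061, 0.1214) = 3.3847
f(x_3) = 2*3.3847^2 - 14*3.3847 + 1.48*|3.3847| = -19.464


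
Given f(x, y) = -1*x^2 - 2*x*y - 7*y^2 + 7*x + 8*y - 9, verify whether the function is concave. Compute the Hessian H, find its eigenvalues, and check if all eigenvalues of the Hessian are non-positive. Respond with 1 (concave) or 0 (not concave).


The Hessian of f(x,y) = -1*x^2 - 2*x*y - 7*y^2 + 7*x + 8*y - 9 is:
H = [[-2, -2], [-2, -14]]
Trace = -2 - 14 = -16
Determinant = -2*-14 - (-2)^2 = 24
Discriminant = (-16)^2 - 4*24 = 160.0
Eigenvalues: lambda_1 = -14.3246, lambda_2 = -1.6754
The function is concave.

1


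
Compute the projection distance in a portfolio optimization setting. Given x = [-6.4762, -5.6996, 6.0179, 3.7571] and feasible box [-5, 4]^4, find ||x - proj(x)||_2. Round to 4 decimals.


Project each component onto [-5, 4].
clip(-6.4762) = -5.0, clip(-5.6996) = -5.0, clip(6.0179) = 4.0, clip(3.7571) = 3.7571
Projection = [-5.0, -5.0, 4.0, 3.7571]
Squared diffs: [2.1792, 0.4894, 4.0719, 0.0]
Distance = sqrt(6.7405) = 2.5963


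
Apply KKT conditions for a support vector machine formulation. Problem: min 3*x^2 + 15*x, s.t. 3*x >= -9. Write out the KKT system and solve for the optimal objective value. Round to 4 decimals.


Step 1: Try lambda = 0 (constraint inactive).
Stationarity: 2*3*x + 15 = 0
x* = -15/(2*3) = -2.5
Check constraint: 3*-2.5 = -7.5 >= -9 -- satisfied.
Step 2: Compute optimal value.
f(x*) = 3*(-2.5)^2 + 15*(-2.5) = -18.75


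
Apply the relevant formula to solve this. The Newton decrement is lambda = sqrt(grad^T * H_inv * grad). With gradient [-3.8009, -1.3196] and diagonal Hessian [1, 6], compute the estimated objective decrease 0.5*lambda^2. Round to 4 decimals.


Step 1: H is diagonal, so H^(-1) * g = [-3.8009, -0.2199].
Step 2: g^T H^(-1) g = sum_i g_i^2 / H_ii
  = (-3.8009)^2/1 + (-1.3196)^2/6
  = 14.4468 + 0.2902 = 14.7371
Step 3: Objective decrease = 0.5 * g^T H^(-1) g = 7.3685


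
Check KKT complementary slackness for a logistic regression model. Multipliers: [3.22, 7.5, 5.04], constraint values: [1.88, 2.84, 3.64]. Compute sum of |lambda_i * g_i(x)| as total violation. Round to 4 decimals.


KKT complementary slackness check:
lambda_1 * g_1 = 3.22 * 1.88 = 6.0536
lambda_2 * g_2 = 7.5 * 2.84 = 21.3
lambda_3 * g_3 = 5.04 * 3.64 = 18.3456
Total violation = 6.0536 + 21.3 + 18.3456 = 45.6992


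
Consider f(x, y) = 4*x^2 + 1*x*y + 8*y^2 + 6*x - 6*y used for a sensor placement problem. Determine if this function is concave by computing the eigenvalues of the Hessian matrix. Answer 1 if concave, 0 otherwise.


The Hessian of f(x,y) = 4*x^2 + 1*x*y + 8*y^2 + 6*x - 6*y is:
H = [[8, 1], [1, 16]]
Trace = 8 + 16 = 24
Determinant = 8*16 - (1)^2 = 127
Discriminant = (24)^2 - 4*127 = 68.0
Eigenvalues: lambda_1 = 7.8769, lambda_2 = 16.1231
The function is not concave.

0


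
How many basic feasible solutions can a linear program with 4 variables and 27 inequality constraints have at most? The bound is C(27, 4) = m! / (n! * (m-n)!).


Each vertex corresponds to some choice of n active constraints out of m, so the number of vertices is at most C(m, n) = m! / (n!(m-n)!).
m = 27, n = 4
Numerator: 27 * 26 * 25 * 24
Denominator: 4! = 24
C(27, 4) = 17550


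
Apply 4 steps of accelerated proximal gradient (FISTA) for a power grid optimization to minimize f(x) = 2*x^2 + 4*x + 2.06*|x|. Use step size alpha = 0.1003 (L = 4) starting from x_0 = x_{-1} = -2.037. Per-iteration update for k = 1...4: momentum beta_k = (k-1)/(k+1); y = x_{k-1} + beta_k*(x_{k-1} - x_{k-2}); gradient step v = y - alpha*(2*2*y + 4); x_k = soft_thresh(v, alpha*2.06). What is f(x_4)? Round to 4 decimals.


FISTA on f(x) = 2*x^2 + 4*x + 2.06*|x|
L = 4, alpha = 0.1003
Iteration 1: beta = 0.0, y = -2.037 + 0.0*(-2.037 + 2.037) = -2.037
  grad(y) = -4.148, v = y - alpha*grad = -1.621
  prox(v) = soft_thresh(-1.621, 0.2066) = -1.4143
Iteration 2: beta = 0.3333, y = -1.4143 + 0.3333*(-1.4143 + 2.037) = -1.2068
  grad(y) = -0.8271, v = y - alpha*grad = -1.1238
  prox(v) = soft_thresh(-1.1238, 0.2066) = -0.9172
Iteration 3: beta = 0.5, y = -0.9172 + 0.5*(-0.9172 + 1.4143) = -0.6686
  grad(y) = 1.3255, v = y - alpha*grad = -0.8016
  prox(v) = soft_thresh(-0.8016, 0.2066) = -0.595
Iteration 4: beta = 0.6, y = -0.595 + 0.6*(-0.595 + 0.9172) = -0.4016
  grad(y) = 2.3935, v = y - alpha*grad = -0.6417
  prox(v) = soft_thresh(-0.6417, 0.2066) = -0.4351
f(x_4) = 2*(-0.4351)^2 + 4*(-0.4351) + 2.06*|-0.4351| = -0.4655


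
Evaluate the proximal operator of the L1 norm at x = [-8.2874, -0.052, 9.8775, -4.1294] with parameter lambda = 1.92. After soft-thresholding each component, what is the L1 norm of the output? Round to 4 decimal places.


Soft-thresholding with lambda = 1.92:
prox(-8.2874) = sign(-8.2874)*max(|-8.2874| - 1.92, 0) = -6.3674
prox(-0.052) = sign(-0.052)*max(|-0.052| - 1.92, 0) = 0.0
prox(9.8775) = sign(9.8775)*max(|9.8775| - 1.92, 0) = 7.9575
prox(-4.1294) = sign(-4.1294)*max(|-4.1294| - 1.92, 0) = -2.2094
prox(x) = [-6.3674, 0.0, 7.9575, -2.2094]
||prox(x)||_1 = 6.3674 + 0.0 + 7.9575 + 2.2094 = 16.5343


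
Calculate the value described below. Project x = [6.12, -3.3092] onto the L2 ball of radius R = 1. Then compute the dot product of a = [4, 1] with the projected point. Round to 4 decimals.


Step 1: Compute ||x|| (intermediates to 6 decimals).
||x|| = sqrt(6.12^2 + (-3.3092)^2) = 6.957385
Step 2: Project.
Since ||x|| > R, scale = R/||x|| = 1/6.957385 = 0.143732, proj(x) = scale * x
proj(x) = [0.87964, -0.475638]
Step 3: Dot product.
a^T * proj(x) = 4*0.87964 + 1*(-0.475638) = 3.0429


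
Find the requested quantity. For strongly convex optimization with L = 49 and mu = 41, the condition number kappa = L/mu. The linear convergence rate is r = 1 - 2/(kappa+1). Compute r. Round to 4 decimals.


Step 1: Compute the condition number.
kappa = L/mu = 49/41 = 1.1951
Step 2: Compute the convergence rate.
r = 1 - 2/(kappa + 1) = 1 - 2*mu/(L + mu) = (L - mu)/(L + mu) = 8/90 = 0.0889


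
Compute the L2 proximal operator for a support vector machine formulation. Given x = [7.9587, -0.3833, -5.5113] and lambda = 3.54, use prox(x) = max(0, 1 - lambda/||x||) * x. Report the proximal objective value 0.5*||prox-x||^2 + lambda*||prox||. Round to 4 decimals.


Step 1: Compute ||x||.
||x|| = 9.6883
Step 2: Compute scaling factor.
scale = max(0, 1 - 3.54/9.6883) = 0.6346
Step 3: prox(x) = [5.0507, -0.2432, -3.4975]
||prox(x)|| = 6.1483
Step 4: Proximal objective.
0.5*||prox-x||^2 = 6.2658
lambda*||prox|| = 21.765
Total = 28.0306


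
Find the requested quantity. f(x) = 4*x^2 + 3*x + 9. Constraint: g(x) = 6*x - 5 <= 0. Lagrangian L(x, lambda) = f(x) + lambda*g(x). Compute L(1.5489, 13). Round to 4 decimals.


Step 1: Evaluate f(x).
f(1.5489) = 4*1.5489^2 + 3*1.5489 + 9 = 23.2431
Step 2: Evaluate g(x).
g(1.5489) = 6*1.5489 - 5 = 4.2934
Step 3: Compute Lagrangian.
L = 23.2431 + 13*4.2934 = 79.0573


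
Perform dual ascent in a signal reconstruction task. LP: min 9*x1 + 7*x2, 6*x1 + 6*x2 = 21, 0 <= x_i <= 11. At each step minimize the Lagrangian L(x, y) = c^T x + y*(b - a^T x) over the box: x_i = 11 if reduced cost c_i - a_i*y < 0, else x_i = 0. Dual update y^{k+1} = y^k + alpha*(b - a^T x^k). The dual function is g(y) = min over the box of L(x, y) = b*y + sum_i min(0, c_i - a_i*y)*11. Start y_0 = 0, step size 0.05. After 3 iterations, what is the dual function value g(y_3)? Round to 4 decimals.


Dual ascent for LP: min 9*x1 + 7*x2, 6*x1 + 6*x2 = 21, 0 <= x_i <= 11
Step 1: y^k = 0.0, reduced costs: (9.0, 7.0)
  x^k = (0.0, 0.0), subgradient = b - a^T x = 21.0
  y^{k+1} = 0.0 + 0.05*21.0 = 1.05
Step 2: y^k = 1.05, reduced costs: (2.7, 0.7)
  x^k = (0.0, 0.0), subgradient = b - a^T x = 21.0
  y^{k+1} = 1.05 + 0.05*21.0 = 2.1
Step 3: y^k = 2.1, reduced costs: (-3.6, -5.6)
  x^k = (11.0, 11.0), subgradient = b - a^T x = -111.0
  y^{k+1} = 2.1 + 0.05*-111.0 = -3.45
Dual objective at y_3 = -3.45: reduced costs (29.7, 27.7), box minimizer x = (0.0, 0.0)
g(y_3) = b*y + (c1 - a1*y)*x1 + (c2 - a2*y)*x2 = 21*(-3.45) + 29.7*0.0 + 27.7*0.0 = -72.45 + 0.0 + 0.0 = -72.45


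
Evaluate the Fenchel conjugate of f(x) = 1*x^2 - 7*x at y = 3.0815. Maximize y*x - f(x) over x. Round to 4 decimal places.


f*(y) = sup_x {y*x - a*x^2 - b*x} = sup_x {(y-b)*x - a*x^2}
FOC: (y - b) - 2a*x = 0 => x* = (y - b)/(2a)
x* = (3.0815 + 7)/(2*1) = 5.0408
f*(3.0815) = (y-b)^2/(4a) = (3.0815 + 7)^2/(4*1)
= 101.6366/4 = 25.4092


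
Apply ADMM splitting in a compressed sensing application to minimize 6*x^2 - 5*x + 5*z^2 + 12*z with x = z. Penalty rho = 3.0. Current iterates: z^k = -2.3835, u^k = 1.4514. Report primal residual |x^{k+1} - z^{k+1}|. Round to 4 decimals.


ADMM iteration with rho = 3.0, z^k = -2.3835, u^k = 1.4514
Step 1: x-update.
Minimize 6*x^2 - 5*x + (3.0/2)*(x + 2.3835 + 1.4514)^2
FOC: (2*6 + 3.0)*x = 5 + 3.0*(-2.3835 - 1.4514)
x^{k+1} = -0.4336
Step 2: z-update.
Minimize 5*z^2 + 12*z + (3.0/2)*(-0.4336 - z + 1.4514)^2
FOC: (2*5 + 3.0)*z = -12 + 3.0*(-0.4336 + 1.4514)
z^{k+1} = -0.6882
Step 3: u-update.
u^{k+1} = 1.4514 - 0.4336 + 0.6882 = 1.706
Step 4: Primal residual = |-0.4336 + 0.6882| = 0.2546


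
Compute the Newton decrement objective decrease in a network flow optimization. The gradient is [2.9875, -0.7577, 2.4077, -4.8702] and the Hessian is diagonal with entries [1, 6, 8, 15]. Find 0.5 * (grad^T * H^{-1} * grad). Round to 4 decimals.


Step 1: H is diagonal, so H^(-1) * g = [2.9875, -0.1263, 0.301, -0.3247].
Step 2: g^T H^(-1) g = sum_i g_i^2 / H_ii
  = (2.9875)^2/1 + (-0.7577)^2/6 + (2.4077)^2/8 + (-4.8702)^2/15
  = 8.9252 + 0.0957 + 0.7246 + 1.5813 = 11.3267
Step 3: Objective decrease = 0.5 * g^T H^(-1) g = 5.6634


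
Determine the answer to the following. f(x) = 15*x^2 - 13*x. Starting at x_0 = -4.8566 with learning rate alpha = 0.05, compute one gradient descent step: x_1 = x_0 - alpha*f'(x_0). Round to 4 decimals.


We compute the gradient at x_0 and apply the update.
f'(x) = 30*x - 13
f'(-4.8566) = 30*-4.8566 - 13 = -158.698
x_1 = -4.8566 - 0.05*-158.698 = 3.0783
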